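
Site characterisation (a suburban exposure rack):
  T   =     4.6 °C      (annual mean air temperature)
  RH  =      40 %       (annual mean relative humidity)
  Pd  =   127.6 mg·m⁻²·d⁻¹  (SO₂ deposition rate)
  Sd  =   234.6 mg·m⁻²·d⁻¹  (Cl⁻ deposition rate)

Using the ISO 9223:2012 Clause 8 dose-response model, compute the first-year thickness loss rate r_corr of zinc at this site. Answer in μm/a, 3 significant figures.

zinc: temperature factor f = +0.038·(-5.4) = -0.2052
  Pd branch = 0.0129·Pd^0.44·e^(0.046·RH+f) = 0.5587 μm/a
  Sd branch = 0.0175·Sd^0.57·e^(0.008·RH+0.085·T) = 0.7997 μm/a
  sum: 0.5587 + 0.7997 → r_corr = 1.358 μm/a

r_corr = 1.36 μm/a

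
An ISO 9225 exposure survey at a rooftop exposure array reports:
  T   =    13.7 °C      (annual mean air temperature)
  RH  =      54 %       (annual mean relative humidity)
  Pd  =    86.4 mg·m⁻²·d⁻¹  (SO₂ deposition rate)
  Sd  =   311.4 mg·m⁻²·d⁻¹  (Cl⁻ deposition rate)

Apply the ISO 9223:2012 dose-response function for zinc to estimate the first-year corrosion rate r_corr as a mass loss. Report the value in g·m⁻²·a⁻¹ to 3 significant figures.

zinc: f(T) = -0.071·(T−10) [T>10 °C] = -0.2627
  Pd branch = 0.0129·Pd^0.44·e^(0.046·RH+f) = 0.846 μm/a
  Sd branch = 0.0175·Sd^0.57·e^(0.008·RH+0.085·T) = 2.278 μm/a
  sum: 0.846 + 2.278 → r_corr = 3.124 μm/a
Convert to mass loss: 3.124 μm/a × 7.14 g/cm³ = 22.31 g·m⁻²·a⁻¹

r_corr = 22.3 g·m⁻²·a⁻¹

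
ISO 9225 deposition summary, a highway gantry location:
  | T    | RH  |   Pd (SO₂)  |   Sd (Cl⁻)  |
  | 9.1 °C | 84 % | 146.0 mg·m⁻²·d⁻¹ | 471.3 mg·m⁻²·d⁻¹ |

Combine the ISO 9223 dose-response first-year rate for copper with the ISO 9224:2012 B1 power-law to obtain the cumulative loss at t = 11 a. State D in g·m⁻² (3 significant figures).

D(11) = 186 g·m⁻²

copper: T≤10 °C ⇒ hinge +0.126·(9.1−10) = -0.1134
  sulphur-dioxide contribution → 2.455 μm/a
  chloride contribution → 1.736 μm/a
  ⇒ r_corr(copper) = 4.191 μm/a
Long-term exponent b (ISO 9224 Table 2, B1) = 0.667
  D(11) = 4.191 × 11^0.667 = 4.191 × 4.95 = 20.75 μm
  Mass loss = 20.75 μm × 8.96 g/cm³ = 185.9 g·m⁻²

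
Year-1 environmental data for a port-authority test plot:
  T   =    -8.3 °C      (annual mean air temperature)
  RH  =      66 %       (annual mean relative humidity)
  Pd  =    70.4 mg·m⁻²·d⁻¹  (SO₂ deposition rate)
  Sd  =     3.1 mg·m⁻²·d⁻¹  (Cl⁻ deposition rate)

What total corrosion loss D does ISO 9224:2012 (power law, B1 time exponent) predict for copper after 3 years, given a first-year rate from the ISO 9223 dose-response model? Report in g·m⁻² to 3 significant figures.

copper: temperature factor f = +0.126·(-18.3) = -2.3058
  Pd branch = 0.0053·Pd^0.26·e^(0.059·RH+f) = 0.07841 μm/a
  Cl⁻ term: 0.01025·3.1^0.27·exp(0.036·66+0.049·-8.3) = 0.09969
  r_corr = 0.07841 + 0.09969 = 0.1781 μm/a
ISO 9224: D(t) = r_corr · t^b with b = 0.667 (copper, B1)
  D(3) = 0.1781 × 3^0.667 = 0.1781 × 2.081 = 0.3706 μm
  Mass loss = 0.3706 μm × 8.96 g/cm³ = 3.321 g·m⁻²

D(3) = 3.32 g·m⁻²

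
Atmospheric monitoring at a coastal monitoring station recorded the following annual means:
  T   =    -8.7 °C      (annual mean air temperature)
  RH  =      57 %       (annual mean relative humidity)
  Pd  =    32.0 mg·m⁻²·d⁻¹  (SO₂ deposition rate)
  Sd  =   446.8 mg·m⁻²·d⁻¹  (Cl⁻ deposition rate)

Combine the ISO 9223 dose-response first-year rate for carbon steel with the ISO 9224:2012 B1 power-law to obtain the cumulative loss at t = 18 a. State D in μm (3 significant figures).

D(18) = 103 μm

carbon steel: f(T) = +0.150·(T−10) [T≤10 °C] = -2.8050
  sulphur-dioxide contribution → 2.03 μm/a
  chloride contribution → 20.77 μm/a
  ⇒ r_corr(carbon steel) = 22.8 μm/a
Power-law: D(18) = r_corr · 18^0.523
  D(18) = 22.8 × 18^0.523 = 22.8 × 4.534 = 103.4 μm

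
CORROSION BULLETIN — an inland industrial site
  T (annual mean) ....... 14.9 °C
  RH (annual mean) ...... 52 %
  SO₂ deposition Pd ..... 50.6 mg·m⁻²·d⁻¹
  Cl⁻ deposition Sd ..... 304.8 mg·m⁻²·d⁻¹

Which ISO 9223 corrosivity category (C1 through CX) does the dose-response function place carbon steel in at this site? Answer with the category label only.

carbon steel: f(T) = -0.054·(T−10) [T>10 °C] = -0.2646
  SO₂ term: 1.77·50.6^0.52·exp(0.02·52-0.2646) = 29.57
  Cl⁻ term: 0.102·304.8^0.62·exp(0.033·52+0.04·14.9) = 35.71
  r_corr = 29.57 + 35.71 = 65.28 μm/a
Category bounds: 50…80 μm/a bracket r_corr ⇒ C4

C4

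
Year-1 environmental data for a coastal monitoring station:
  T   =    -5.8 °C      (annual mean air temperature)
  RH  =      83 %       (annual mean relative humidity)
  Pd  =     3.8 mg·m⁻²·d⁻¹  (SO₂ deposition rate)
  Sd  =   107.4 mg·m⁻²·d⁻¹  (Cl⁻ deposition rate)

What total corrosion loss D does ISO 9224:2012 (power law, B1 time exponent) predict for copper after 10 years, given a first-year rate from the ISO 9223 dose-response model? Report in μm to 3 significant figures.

copper: f(T) = +0.126·(T−10) [T≤10 °C] = -1.9908
  Pd branch = 0.0053·Pd^0.26·e^(0.059·RH+f) = 0.1371 μm/a
  Cl⁻ term: 0.01025·107.4^0.27·exp(0.036·83+0.049·-5.8) = 0.5412
  r_corr = 0.1371 + 0.5412 = 0.6783 μm/a
Power-law: D(10) = r_corr · 10^0.667
  D(10) = 0.6783 × 10^0.667 = 0.6783 × 4.645 = 3.151 μm

D(10) = 3.15 μm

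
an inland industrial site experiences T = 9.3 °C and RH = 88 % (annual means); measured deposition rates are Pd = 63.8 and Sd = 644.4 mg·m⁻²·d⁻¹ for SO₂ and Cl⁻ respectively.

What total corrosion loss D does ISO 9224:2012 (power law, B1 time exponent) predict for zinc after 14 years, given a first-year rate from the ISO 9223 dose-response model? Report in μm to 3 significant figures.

zinc: f(T) = +0.038·(T−10) [T≤10 °C] = -0.0266
  SO₂ term: 0.0129·63.8^0.44·exp(0.046·88-0.0266) = 4.479
  Cl⁻ term: 0.0175·644.4^0.57·exp(0.008·88+0.085·9.3) = 3.114
  sum: 4.479 + 3.114 → r_corr = 7.593 μm/a
ISO 9224: D(t) = r_corr · t^b with b = 0.813 (zinc, B1)
  D(14) = 7.593 × 14^0.813 = 7.593 × 8.547 = 64.9 μm

D(14) = 64.9 μm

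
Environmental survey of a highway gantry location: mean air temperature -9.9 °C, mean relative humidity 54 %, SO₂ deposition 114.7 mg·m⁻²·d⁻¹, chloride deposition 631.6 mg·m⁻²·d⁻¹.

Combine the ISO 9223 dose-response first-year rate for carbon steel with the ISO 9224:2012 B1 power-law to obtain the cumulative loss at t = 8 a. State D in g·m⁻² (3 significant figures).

carbon steel: temperature factor f = +0.150·(-19.9) = -2.9850
  SO₂ term: 1.77·114.7^0.52·exp(0.02·54-2.9850) = 3.102
  Sd branch = 0.102·Sd^0.62·e^(0.033·RH+0.04·T) = 22.22 μm/a
  sum: 3.102 + 22.22 → r_corr = 25.33 μm/a
Power-law: D(8) = r_corr · 8^0.523
  D(8) = 25.33 × 8^0.523 = 25.33 × 2.967 = 75.14 μm
  Mass loss = 75.14 μm × 7.85 g/cm³ = 589.8 g·m⁻²

D(8) = 590 g·m⁻²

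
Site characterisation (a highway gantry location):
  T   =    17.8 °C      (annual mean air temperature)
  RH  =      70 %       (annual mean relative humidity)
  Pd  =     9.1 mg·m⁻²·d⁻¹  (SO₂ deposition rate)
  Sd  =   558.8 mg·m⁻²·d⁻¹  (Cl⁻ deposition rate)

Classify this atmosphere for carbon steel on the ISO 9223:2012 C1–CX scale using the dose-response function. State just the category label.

carbon steel: T>10 °C ⇒ hinge -0.054·(17.8−10) = -0.4212
  SO₂ term: 1.77·9.1^0.52·exp(0.02·70-0.4212) = 14.85
  Cl⁻ term: 0.102·558.8^0.62·exp(0.033·70+0.04·17.8) = 105.8
  r_corr = 14.85 + 105.8 = 120.6 μm/a
ISO 9223 Table 2 (carbon steel): 80 < 121 ≤ 200 μm/a ⇒ C5

C5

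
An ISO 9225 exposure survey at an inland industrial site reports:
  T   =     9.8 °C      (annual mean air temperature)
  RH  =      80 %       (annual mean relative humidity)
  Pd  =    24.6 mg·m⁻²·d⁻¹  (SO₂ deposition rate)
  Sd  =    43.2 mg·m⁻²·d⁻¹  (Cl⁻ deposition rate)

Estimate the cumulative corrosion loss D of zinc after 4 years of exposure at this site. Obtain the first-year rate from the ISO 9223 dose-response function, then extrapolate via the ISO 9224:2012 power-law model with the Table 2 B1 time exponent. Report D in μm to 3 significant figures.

D(4) = 8.43 μm

zinc: temperature factor f = +0.038·(-0.2) = -0.0076
  SO₂ term: 0.0129·24.6^0.44·exp(0.046·80-0.0076) = 2.077
  Sd branch = 0.0175·Sd^0.57·e^(0.008·RH+0.085·T) = 0.6531 μm/a
  r_corr = 2.077 + 0.6531 = 2.73 μm/a
Power-law: D(4) = r_corr · 4^0.813
  D(4) = 2.73 × 4^0.813 = 2.73 × 3.087 = 8.428 μm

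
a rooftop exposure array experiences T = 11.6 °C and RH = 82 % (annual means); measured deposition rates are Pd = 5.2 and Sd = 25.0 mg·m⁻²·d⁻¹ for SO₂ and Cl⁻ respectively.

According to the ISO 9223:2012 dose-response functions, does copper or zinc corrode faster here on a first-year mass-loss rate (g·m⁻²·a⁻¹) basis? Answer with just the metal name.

copper: temperature factor f = -0.080·(1.6) = -0.1280
  SO₂ term: 0.0053·5.2^0.26·exp(0.059·82-0.1280) = 0.9036
  Cl⁻ term: 0.01025·25.0^0.27·exp(0.036·82+0.049·11.6) = 0.8261
  r_corr = 0.9036 + 0.8261 = 1.73 μm/a
  mass loss = 1.73 μm/a × 8.96 g/cm³ = 15.5 g·m⁻²·a⁻¹
zinc: f(T) = -0.071·(T−10) [T>10 °C] = -0.1136
  SO₂ term: 0.0129·5.2^0.44·exp(0.046·82-0.1136) = 1.034
  Sd branch = 0.0175·Sd^0.57·e^(0.008·RH+0.085·T) = 0.5662 μm/a
  sum: 1.034 + 0.5662 → r_corr = 1.6 μm/a
  mass loss = 1.6 μm/a × 7.14 g/cm³ = 11.42 g·m⁻²·a⁻¹
Ordering by g·m⁻²·a⁻¹: copper (15.5) > zinc (11.4)

copper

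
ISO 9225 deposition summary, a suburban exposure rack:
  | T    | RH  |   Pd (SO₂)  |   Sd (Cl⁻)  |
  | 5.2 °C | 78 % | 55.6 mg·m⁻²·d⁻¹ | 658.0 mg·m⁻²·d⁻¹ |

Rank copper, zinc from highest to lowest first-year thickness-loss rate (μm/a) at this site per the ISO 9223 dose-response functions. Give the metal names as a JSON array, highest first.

["zinc", "copper"]

copper: T≤10 °C ⇒ hinge +0.126·(5.2−10) = -0.6048
  Pd branch = 0.0053·Pd^0.26·e^(0.059·RH+f) = 0.8203 μm/a
  Sd branch = 0.01025·Sd^0.27·e^(0.036·RH+0.049·T) = 1.264 μm/a
  r_corr = 0.8203 + 1.264 = 2.084 μm/a
zinc: f(T) = +0.038·(T−10) [T≤10 °C] = -0.1824
  SO₂ term: 0.0129·55.6^0.44·exp(0.046·78-0.1824) = 2.277
  Cl⁻ term: 0.0175·658.0^0.57·exp(0.008·78+0.085·5.2) = 2.053
  r_corr = 2.277 + 2.053 = 4.33 μm/a
Ordering by μm/a: zinc (4.33) > copper (2.08)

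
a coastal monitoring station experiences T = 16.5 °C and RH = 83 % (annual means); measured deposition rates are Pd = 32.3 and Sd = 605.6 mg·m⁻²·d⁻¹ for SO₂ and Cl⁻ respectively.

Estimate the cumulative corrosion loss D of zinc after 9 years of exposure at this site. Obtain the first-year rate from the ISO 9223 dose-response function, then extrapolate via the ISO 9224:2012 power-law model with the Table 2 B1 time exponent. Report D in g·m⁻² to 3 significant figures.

D(9) = 300 g·m⁻²

zinc: f(T) = -0.071·(T−10) [T>10 °C] = -0.4615
  sulphur-dioxide contribution → 1.707 μm/a
  chloride contribution → 5.325 μm/a
  ⇒ r_corr(zinc) = 7.033 μm/a
Long-term exponent b (ISO 9224 Table 2, B1) = 0.813
  D(9) = 7.033 × 9^0.813 = 7.033 × 5.968 = 41.97 μm
  Mass loss = 41.97 μm × 7.14 g/cm³ = 299.7 g·m⁻²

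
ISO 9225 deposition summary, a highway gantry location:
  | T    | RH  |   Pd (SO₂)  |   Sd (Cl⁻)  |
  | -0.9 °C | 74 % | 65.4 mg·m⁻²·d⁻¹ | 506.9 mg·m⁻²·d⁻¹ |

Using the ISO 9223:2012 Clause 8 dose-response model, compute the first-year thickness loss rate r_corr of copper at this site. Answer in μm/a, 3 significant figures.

r_corr = 1.07 μm/a

copper: temperature factor f = +0.126·(-10.9) = -1.3734
  SO₂ term: 0.0053·65.4^0.26·exp(0.059·74-1.3734) = 0.3133
  Sd branch = 0.01025·Sd^0.27·e^(0.036·RH+0.049·T) = 0.7566 μm/a
  r_corr = 0.3133 + 0.7566 = 1.07 μm/a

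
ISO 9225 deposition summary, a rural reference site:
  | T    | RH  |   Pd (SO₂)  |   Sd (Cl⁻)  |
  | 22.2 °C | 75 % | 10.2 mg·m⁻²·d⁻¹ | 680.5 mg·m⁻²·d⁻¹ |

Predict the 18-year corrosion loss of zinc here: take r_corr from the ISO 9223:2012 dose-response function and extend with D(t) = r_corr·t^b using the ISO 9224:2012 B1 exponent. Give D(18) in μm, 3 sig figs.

D(18) = 95.8 μm

zinc: T>10 °C ⇒ hinge -0.071·(22.2−10) = -0.8662
  Pd branch = 0.0129·Pd^0.44·e^(0.046·RH+f) = 0.4748 μm/a
  Sd branch = 0.0175·Sd^0.57·e^(0.008·RH+0.085·T) = 8.666 μm/a
  r_corr = 0.4748 + 8.666 = 9.141 μm/a
ISO 9224: D(t) = r_corr · t^b with b = 0.813 (zinc, B1)
  D(18) = 9.141 × 18^0.813 = 9.141 × 10.48 = 95.84 μm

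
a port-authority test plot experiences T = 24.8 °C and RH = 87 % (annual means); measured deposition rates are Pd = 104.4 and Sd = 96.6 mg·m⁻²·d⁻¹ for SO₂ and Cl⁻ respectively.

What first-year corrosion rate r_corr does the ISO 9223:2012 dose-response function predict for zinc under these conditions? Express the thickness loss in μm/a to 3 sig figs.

r_corr = 5.82 μm/a

zinc: T>10 °C ⇒ hinge -0.071·(24.8−10) = -1.0508
  Pd branch = 0.0129·Pd^0.44·e^(0.046·RH+f) = 1.908 μm/a
  Cl⁻ term: 0.0175·96.6^0.57·exp(0.008·87+0.085·24.8) = 3.911
  r_corr = 1.908 + 3.911 = 5.818 μm/a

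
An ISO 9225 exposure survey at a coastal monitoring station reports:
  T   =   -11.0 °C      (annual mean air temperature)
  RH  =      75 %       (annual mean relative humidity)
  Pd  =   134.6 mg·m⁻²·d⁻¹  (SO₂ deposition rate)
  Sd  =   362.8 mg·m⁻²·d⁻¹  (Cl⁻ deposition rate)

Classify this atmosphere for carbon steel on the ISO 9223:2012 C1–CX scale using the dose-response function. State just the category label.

C3

carbon steel: temperature factor f = +0.150·(-21.0) = -3.1500
  sulphur-dioxide contribution → 4.35 μm/a
  chloride contribution → 30.16 μm/a
  total first-year rate 34.51 μm/a
Category bounds: 25…50 μm/a bracket r_corr ⇒ C3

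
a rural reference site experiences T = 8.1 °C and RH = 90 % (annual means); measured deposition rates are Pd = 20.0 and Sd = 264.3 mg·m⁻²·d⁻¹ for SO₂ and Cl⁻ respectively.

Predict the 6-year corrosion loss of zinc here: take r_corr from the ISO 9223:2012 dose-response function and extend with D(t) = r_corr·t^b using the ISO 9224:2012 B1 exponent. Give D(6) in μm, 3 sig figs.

D(6) = 19.5 μm

zinc: f(T) = +0.038·(T−10) [T≤10 °C] = -0.0722
  sulphur-dioxide contribution → 2.816 μm/a
  chloride contribution → 1.719 μm/a
  ⇒ r_corr(zinc) = 4.535 μm/a
Long-term exponent b (ISO 9224 Table 2, B1) = 0.813
  D(6) = 4.535 × 6^0.813 = 4.535 × 4.292 = 19.47 μm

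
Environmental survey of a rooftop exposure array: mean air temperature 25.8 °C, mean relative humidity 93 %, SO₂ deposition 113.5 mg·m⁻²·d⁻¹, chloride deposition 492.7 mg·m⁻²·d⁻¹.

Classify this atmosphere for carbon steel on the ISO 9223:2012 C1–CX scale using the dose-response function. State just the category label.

carbon steel: temperature factor f = -0.054·(15.8) = -0.8532
  Pd branch = 1.77·Pd^0.52·e^(0.02·RH+f) = 56.73 μm/a
  Sd branch = 0.102·Sd^0.62·e^(0.033·RH+0.04·T) = 287.8 μm/a
  sum: 56.73 + 287.8 → r_corr = 344.5 μm/a
344 μm/a falls in (200, 700] for carbon steel → category CX

CX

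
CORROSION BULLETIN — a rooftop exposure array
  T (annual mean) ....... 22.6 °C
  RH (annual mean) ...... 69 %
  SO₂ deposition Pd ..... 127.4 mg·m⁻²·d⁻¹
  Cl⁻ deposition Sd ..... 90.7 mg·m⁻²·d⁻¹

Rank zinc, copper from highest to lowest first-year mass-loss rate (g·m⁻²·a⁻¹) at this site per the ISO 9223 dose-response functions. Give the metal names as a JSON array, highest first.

["zinc", "copper"]

zinc: f(T) = -0.071·(T−10) [T>10 °C] = -0.8946
  Pd branch = 0.0129·Pd^0.44·e^(0.046·RH+f) = 1.064 μm/a
  Sd branch = 0.0175·Sd^0.57·e^(0.008·RH+0.085·T) = 2.709 μm/a
  sum: 1.064 + 2.709 → r_corr = 3.773 μm/a
  mass loss = 3.773 μm/a × 7.14 g/cm³ = 26.94 g·m⁻²·a⁻¹
copper: f(T) = -0.080·(T−10) [T>10 °C] = -1.0080
  SO₂ term: 0.0053·127.4^0.26·exp(0.059·69-1.0080) = 0.3998
  Cl⁻ term: 0.01025·90.7^0.27·exp(0.036·69+0.049·22.6) = 1.256
  sum: 0.3998 + 1.256 → r_corr = 1.656 μm/a
  mass loss = 1.656 μm/a × 8.96 g/cm³ = 14.84 g·m⁻²·a⁻¹
Ordering by g·m⁻²·a⁻¹: zinc (26.9) > copper (14.8)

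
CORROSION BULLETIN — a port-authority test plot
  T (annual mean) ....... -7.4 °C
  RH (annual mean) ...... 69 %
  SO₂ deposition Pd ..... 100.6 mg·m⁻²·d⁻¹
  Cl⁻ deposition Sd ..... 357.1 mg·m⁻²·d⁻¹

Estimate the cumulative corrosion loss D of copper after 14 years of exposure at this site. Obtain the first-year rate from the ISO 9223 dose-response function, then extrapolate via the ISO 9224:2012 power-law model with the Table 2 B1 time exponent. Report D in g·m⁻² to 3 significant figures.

copper: temperature factor f = +0.126·(-17.4) = -2.1924
  Pd branch = 0.0053·Pd^0.26·e^(0.059·RH+f) = 0.115 μm/a
  Sd branch = 0.01025·Sd^0.27·e^(0.036·RH+0.049·T) = 0.4181 μm/a
  sum: 0.115 + 0.4181 → r_corr = 0.5331 μm/a
Long-term exponent b (ISO 9224 Table 2, B1) = 0.667
  D(14) = 0.5331 × 14^0.667 = 0.5331 × 5.814 = 3.1 μm
  Mass loss = 3.1 μm × 8.96 g/cm³ = 27.77 g·m⁻²

D(14) = 27.8 g·m⁻²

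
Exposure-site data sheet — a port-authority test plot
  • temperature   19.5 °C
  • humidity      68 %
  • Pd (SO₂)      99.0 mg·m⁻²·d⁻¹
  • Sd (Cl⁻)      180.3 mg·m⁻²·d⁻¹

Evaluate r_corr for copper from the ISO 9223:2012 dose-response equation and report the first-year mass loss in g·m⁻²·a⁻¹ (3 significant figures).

copper: temperature factor f = -0.080·(9.5) = -0.7600
  Pd branch = 0.0053·Pd^0.26·e^(0.059·RH+f) = 0.4523 μm/a
  Sd branch = 0.01025·Sd^0.27·e^(0.036·RH+0.049·T) = 1.253 μm/a
  r_corr = 0.4523 + 1.253 = 1.705 μm/a
Convert to mass loss: 1.705 μm/a × 8.96 g/cm³ = 15.28 g·m⁻²·a⁻¹

r_corr = 15.3 g·m⁻²·a⁻¹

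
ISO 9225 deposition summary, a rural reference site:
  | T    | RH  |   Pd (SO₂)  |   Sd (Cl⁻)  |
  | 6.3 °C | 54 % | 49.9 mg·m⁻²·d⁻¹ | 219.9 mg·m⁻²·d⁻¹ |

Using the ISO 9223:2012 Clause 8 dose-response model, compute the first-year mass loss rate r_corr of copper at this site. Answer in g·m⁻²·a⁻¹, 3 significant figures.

r_corr = 5.74 g·m⁻²·a⁻¹

copper: f(T) = +0.126·(T−10) [T≤10 °C] = -0.4662
  sulphur-dioxide contribution → 0.2223 μm/a
  chloride contribution → 0.4183 μm/a
  total first-year rate 0.6406 μm/a
Convert to mass loss: 0.6406 μm/a × 8.96 g/cm³ = 5.74 g·m⁻²·a⁻¹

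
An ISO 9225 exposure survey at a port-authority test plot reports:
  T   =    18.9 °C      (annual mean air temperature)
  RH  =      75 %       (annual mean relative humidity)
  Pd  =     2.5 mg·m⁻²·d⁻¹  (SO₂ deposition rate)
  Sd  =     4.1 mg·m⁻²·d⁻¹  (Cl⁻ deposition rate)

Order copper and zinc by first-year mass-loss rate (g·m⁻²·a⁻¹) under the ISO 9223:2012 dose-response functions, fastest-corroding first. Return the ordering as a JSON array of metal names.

copper: f(T) = -0.080·(T−10) [T>10 °C] = -0.7120
  sulphur-dioxide contribution → 0.2756 μm/a
  chloride contribution → 0.5636 μm/a
  ⇒ r_corr(copper) = 0.8392 μm/a
  mass loss = 0.8392 μm/a × 8.96 g/cm³ = 7.519 g·m⁻²·a⁻¹
zinc: temperature factor f = -0.071·(8.9) = -0.6319
  sulphur-dioxide contribution → 0.3233 μm/a
  chloride contribution → 0.3553 μm/a
  ⇒ r_corr(zinc) = 0.6786 μm/a
  mass loss = 0.6786 μm/a × 7.14 g/cm³ = 4.845 g·m⁻²·a⁻¹
Ordering by g·m⁻²·a⁻¹: copper (7.52) > zinc (4.85)

["copper", "zinc"]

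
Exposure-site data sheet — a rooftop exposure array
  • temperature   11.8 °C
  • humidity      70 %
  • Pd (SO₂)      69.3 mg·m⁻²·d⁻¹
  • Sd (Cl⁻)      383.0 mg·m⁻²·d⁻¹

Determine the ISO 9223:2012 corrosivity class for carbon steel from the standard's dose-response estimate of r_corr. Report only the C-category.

C5

carbon steel: f(T) = -0.054·(T−10) [T>10 °C] = -0.0972
  SO₂ term: 1.77·69.3^0.52·exp(0.02·70-0.0972) = 59.01
  Sd branch = 0.102·Sd^0.62·e^(0.033·RH+0.04·T) = 65.82 μm/a
  r_corr = 59.01 + 65.82 = 124.8 μm/a
Category bounds: 80…200 μm/a bracket r_corr ⇒ C5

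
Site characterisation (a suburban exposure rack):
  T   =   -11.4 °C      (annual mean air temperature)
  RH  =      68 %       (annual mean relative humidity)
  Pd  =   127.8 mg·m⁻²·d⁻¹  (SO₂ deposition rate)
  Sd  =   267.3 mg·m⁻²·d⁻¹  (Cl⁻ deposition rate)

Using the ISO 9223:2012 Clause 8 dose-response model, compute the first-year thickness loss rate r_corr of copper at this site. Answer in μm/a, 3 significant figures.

copper: f(T) = +0.126·(T−10) [T≤10 °C] = -2.6964
  Pd branch = 0.0053·Pd^0.26·e^(0.059·RH+f) = 0.06972 μm/a
  Sd branch = 0.01025·Sd^0.27·e^(0.036·RH+0.049·T) = 0.3066 μm/a
  r_corr = 0.06972 + 0.3066 = 0.3763 μm/a

r_corr = 0.376 μm/a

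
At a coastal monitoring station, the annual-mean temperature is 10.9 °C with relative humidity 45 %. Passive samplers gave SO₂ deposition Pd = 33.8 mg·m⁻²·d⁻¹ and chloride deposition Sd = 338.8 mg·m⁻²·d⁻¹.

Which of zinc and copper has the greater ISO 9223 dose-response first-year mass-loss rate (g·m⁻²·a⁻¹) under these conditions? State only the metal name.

zinc

zinc: temperature factor f = -0.071·(0.9) = -0.0639
  SO₂ term: 0.0129·33.8^0.44·exp(0.046·45-0.0639) = 0.4514
  Cl⁻ term: 0.0175·338.8^0.57·exp(0.008·45+0.085·10.9) = 1.753
  r_corr = 0.4514 + 1.753 = 2.205 μm/a
  mass loss = 2.205 μm/a × 7.14 g/cm³ = 15.74 g·m⁻²·a⁻¹
copper: f(T) = -0.080·(T−10) [T>10 °C] = -0.0720
  Pd branch = 0.0053·Pd^0.26·e^(0.059·RH+f) = 0.1752 μm/a
  Sd branch = 0.01025·Sd^0.27·e^(0.036·RH+0.049·T) = 0.4259 μm/a
  r_corr = 0.1752 + 0.4259 = 0.6011 μm/a
  mass loss = 0.6011 μm/a × 8.96 g/cm³ = 5.386 g·m⁻²·a⁻¹
Ordering by g·m⁻²·a⁻¹: zinc (15.7) > copper (5.39)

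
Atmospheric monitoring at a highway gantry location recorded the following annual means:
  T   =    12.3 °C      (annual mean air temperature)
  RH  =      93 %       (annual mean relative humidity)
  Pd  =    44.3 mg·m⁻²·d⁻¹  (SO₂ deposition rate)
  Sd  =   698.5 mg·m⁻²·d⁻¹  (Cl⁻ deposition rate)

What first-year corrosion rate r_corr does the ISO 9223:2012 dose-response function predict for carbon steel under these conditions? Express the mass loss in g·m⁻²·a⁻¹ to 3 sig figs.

r_corr = 2.20e+03 g·m⁻²·a⁻¹

carbon steel: T>10 °C ⇒ hinge -0.054·(12.3−10) = -0.1242
  SO₂ term: 1.77·44.3^0.52·exp(0.02·93-0.1242) = 72.1
  Sd branch = 0.102·Sd^0.62·e^(0.033·RH+0.04·T) = 208.2 μm/a
  r_corr = 72.1 + 208.2 = 280.3 μm/a
Convert to mass loss: 280.3 μm/a × 7.85 g/cm³ = 2200 g·m⁻²·a⁻¹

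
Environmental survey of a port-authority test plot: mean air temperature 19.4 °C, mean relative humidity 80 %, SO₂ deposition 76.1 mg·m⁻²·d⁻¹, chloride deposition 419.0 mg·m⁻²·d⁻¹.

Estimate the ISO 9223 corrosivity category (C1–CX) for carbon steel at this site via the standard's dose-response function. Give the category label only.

C5

carbon steel: f(T) = -0.054·(T−10) [T>10 °C] = -0.5076
  Pd branch = 1.77·Pd^0.52·e^(0.02·RH+f) = 50.2 μm/a
  Cl⁻ term: 0.102·419.0^0.62·exp(0.033·80+0.04·19.4) = 131.2
  r_corr = 50.2 + 131.2 = 181.4 μm/a
181 μm/a falls in (80, 200] for carbon steel → category C5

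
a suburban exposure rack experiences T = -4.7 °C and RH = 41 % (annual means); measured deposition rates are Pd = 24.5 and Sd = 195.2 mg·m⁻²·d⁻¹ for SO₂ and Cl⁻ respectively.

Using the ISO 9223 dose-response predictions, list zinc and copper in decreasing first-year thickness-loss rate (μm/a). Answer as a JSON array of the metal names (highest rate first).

["zinc", "copper"]

zinc: T≤10 °C ⇒ hinge +0.038·(-4.7−10) = -0.5586
  SO₂ term: 0.0129·24.5^0.44·exp(0.046·41-0.5586) = 0.1987
  Cl⁻ term: 0.0175·195.2^0.57·exp(0.008·41+0.085·-4.7) = 0.3293
  sum: 0.1987 + 0.3293 → r_corr = 0.528 μm/a
copper: T≤10 °C ⇒ hinge +0.126·(-4.7−10) = -1.8522
  SO₂ term: 0.0053·24.5^0.26·exp(0.059·41-1.8522) = 0.02146
  Cl⁻ term: 0.01025·195.2^0.27·exp(0.036·41+0.049·-4.7) = 0.148
  sum: 0.02146 + 0.148 → r_corr = 0.1694 μm/a
Ordering by μm/a: zinc (0.528) > copper (0.169)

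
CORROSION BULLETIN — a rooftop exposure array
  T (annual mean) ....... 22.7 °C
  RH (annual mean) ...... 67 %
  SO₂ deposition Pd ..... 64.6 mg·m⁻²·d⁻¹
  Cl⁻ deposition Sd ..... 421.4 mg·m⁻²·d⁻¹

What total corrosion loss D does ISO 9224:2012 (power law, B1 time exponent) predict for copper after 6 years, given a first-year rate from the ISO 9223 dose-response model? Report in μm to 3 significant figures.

copper: f(T) = -0.080·(T−10) [T>10 °C] = -1.0160
  sulphur-dioxide contribution → 0.2954 μm/a
  chloride contribution → 1.778 μm/a
  ⇒ r_corr(copper) = 2.074 μm/a
Power-law: D(6) = r_corr · 6^0.667
  D(6) = 2.074 × 6^0.667 = 2.074 × 3.304 = 6.851 μm

D(6) = 6.85 μm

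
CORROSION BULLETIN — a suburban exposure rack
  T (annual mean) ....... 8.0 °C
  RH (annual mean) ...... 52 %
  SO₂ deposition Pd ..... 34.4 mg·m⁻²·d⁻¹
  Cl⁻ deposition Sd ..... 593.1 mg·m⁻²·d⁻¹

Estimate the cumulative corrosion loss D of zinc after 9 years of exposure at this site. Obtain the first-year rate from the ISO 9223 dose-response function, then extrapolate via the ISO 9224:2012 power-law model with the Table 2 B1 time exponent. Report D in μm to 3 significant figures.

D(9) = 15.6 μm

zinc: temperature factor f = +0.038·(-2.0) = -0.0760
  SO₂ term: 0.0129·34.4^0.44·exp(0.046·52-0.0760) = 0.6202
  Cl⁻ term: 0.0175·593.1^0.57·exp(0.008·52+0.085·8.0) = 1.994
  r_corr = 0.6202 + 1.994 = 2.614 μm/a
Power-law: D(9) = r_corr · 9^0.813
  D(9) = 2.614 × 9^0.813 = 2.614 × 5.968 = 15.6 μm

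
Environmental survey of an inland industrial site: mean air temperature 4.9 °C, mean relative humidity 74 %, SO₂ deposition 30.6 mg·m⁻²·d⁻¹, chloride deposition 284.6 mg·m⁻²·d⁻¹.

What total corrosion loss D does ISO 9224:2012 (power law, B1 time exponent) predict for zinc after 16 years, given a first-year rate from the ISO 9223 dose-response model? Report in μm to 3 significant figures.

zinc: temperature factor f = +0.038·(-5.1) = -0.1938
  sulphur-dioxide contribution → 1.44 μm/a
  chloride contribution → 1.202 μm/a
  ⇒ r_corr(zinc) = 2.642 μm/a
ISO 9224: D(t) = r_corr · t^b with b = 0.813 (zinc, B1)
  D(16) = 2.642 × 16^0.813 = 2.642 × 9.527 = 25.17 μm

D(16) = 25.2 μm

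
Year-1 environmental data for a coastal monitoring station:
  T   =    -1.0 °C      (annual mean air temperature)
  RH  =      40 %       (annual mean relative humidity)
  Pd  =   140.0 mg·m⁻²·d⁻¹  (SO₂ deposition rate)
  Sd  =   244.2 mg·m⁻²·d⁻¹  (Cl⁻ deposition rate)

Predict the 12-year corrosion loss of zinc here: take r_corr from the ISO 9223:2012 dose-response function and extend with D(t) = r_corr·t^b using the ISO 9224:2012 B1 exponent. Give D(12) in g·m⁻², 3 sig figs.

D(12) = 52.7 g·m⁻²

zinc: T≤10 °C ⇒ hinge +0.038·(-1.0−10) = -0.4180
  SO₂ term: 0.0129·140.0^0.44·exp(0.046·40-0.4180) = 0.4704
  Cl⁻ term: 0.0175·244.2^0.57·exp(0.008·40+0.085·-1.0) = 0.5083
  r_corr = 0.4704 + 0.5083 = 0.9787 μm/a
Power-law: D(12) = r_corr · 12^0.813
  D(12) = 0.9787 × 12^0.813 = 0.9787 × 7.54 = 7.379 μm
  Mass loss = 7.379 μm × 7.14 g/cm³ = 52.69 g·m⁻²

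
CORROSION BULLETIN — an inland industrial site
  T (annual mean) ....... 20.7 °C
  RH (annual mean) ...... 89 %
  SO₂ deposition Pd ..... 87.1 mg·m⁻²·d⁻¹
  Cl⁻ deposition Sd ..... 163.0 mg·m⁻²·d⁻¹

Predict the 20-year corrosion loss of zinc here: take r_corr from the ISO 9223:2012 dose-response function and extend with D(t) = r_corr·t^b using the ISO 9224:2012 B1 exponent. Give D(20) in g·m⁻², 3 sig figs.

D(20) = 519 g·m⁻²

zinc: temperature factor f = -0.071·(10.7) = -0.7597
  sulphur-dioxide contribution → 2.584 μm/a
  chloride contribution → 3.779 μm/a
  ⇒ r_corr(zinc) = 6.363 μm/a
Long-term exponent b (ISO 9224 Table 2, B1) = 0.813
  D(20) = 6.363 × 20^0.813 = 6.363 × 11.42 = 72.67 μm
  Mass loss = 72.67 μm × 7.14 g/cm³ = 518.9 g·m⁻²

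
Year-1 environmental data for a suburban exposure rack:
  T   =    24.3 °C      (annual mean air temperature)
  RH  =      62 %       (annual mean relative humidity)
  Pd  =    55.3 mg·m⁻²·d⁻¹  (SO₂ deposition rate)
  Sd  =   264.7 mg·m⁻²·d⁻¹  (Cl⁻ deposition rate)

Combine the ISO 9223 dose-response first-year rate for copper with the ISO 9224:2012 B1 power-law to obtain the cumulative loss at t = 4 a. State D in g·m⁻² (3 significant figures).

D(4) = 36.2 g·m⁻²

copper: T>10 °C ⇒ hinge -0.080·(24.3−10) = -1.1440
  SO₂ term: 0.0053·55.3^0.26·exp(0.059·62-1.1440) = 0.1859
  Sd branch = 0.01025·Sd^0.27·e^(0.036·RH+0.049·T) = 1.417 μm/a
  r_corr = 0.1859 + 1.417 = 1.603 μm/a
ISO 9224: D(t) = r_corr · t^b with b = 0.667 (copper, B1)
  D(4) = 1.603 × 4^0.667 = 1.603 × 2.521 = 4.04 μm
  Mass loss = 4.04 μm × 8.96 g/cm³ = 36.2 g·m⁻²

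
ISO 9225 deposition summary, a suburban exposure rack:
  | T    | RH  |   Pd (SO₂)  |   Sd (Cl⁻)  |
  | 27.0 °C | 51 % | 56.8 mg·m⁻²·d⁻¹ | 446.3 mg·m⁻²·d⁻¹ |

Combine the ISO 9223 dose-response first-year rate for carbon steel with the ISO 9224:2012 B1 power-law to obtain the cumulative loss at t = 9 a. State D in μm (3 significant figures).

carbon steel: temperature factor f = -0.054·(17.0) = -0.9180
  sulphur-dioxide contribution → 16.02 μm/a
  chloride contribution → 71.01 μm/a
  total first-year rate 87.03 μm/a
Power-law: D(9) = r_corr · 9^0.523
  D(9) = 87.03 × 9^0.523 = 87.03 × 3.156 = 274.6 μm

D(9) = 275 μm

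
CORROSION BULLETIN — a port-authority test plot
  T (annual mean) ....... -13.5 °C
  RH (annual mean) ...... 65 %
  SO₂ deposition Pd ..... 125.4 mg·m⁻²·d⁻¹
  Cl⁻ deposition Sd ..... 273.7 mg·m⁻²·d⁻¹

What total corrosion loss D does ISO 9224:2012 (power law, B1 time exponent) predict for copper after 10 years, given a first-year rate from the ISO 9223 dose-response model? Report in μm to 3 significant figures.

copper: temperature factor f = +0.126·(-23.5) = -2.9610
  sulphur-dioxide contribution → 0.04461 μm/a
  chloride contribution → 0.2499 μm/a
  total first-year rate 0.2945 μm/a
Long-term exponent b (ISO 9224 Table 2, B1) = 0.667
  D(10) = 0.2945 × 10^0.667 = 0.2945 × 4.645 = 1.368 μm

D(10) = 1.37 μm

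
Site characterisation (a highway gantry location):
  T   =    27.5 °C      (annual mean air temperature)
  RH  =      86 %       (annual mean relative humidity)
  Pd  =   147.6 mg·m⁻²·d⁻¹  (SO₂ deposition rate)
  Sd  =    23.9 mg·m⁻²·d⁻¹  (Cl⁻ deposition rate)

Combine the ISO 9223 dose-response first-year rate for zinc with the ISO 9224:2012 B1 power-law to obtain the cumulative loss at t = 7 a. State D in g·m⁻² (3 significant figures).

D(7) = 137 g·m⁻²

zinc: temperature factor f = -0.071·(17.5) = -1.2425
  sulphur-dioxide contribution → 1.752 μm/a
  chloride contribution → 2.201 μm/a
  ⇒ r_corr(zinc) = 3.953 μm/a
Long-term exponent b (ISO 9224 Table 2, B1) = 0.813
  D(7) = 3.953 × 7^0.813 = 3.953 × 4.865 = 19.23 μm
  Mass loss = 19.23 μm × 7.14 g/cm³ = 137.3 g·m⁻²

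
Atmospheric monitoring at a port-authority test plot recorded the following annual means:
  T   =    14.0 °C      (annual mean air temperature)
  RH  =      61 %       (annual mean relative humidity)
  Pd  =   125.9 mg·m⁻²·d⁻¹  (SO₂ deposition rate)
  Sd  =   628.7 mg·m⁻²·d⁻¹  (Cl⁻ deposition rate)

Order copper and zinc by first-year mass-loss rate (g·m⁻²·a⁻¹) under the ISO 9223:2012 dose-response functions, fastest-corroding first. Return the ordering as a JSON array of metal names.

["zinc", "copper"]

copper: T>10 °C ⇒ hinge -0.080·(14.0−10) = -0.3200
  sulphur-dioxide contribution → 0.4947 μm/a
  chloride contribution → 1.042 μm/a
  total first-year rate 1.537 μm/a
  mass loss = 1.537 μm/a × 8.96 g/cm³ = 13.77 g·m⁻²·a⁻¹
zinc: f(T) = -0.071·(T−10) [T>10 °C] = -0.2840
  sulphur-dioxide contribution → 1.349 μm/a
  chloride contribution → 3.689 μm/a
  total first-year rate 5.038 μm/a
  mass loss = 5.038 μm/a × 7.14 g/cm³ = 35.97 g·m⁻²·a⁻¹
Ordering by g·m⁻²·a⁻¹: zinc (36) > copper (13.8)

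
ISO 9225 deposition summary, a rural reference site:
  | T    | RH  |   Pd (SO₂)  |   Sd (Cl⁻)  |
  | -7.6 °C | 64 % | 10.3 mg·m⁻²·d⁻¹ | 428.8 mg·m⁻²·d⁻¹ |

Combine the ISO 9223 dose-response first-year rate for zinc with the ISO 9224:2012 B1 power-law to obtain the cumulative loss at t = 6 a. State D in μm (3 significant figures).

D(6) = 3.58 μm

zinc: T≤10 °C ⇒ hinge +0.038·(-7.6−10) = -0.6688
  Pd branch = 0.0129·Pd^0.44·e^(0.046·RH+f) = 0.3502 μm/a
  Sd branch = 0.0175·Sd^0.57·e^(0.008·RH+0.085·T) = 0.4844 μm/a
  sum: 0.3502 + 0.4844 → r_corr = 0.8346 μm/a
Power-law: D(6) = r_corr · 6^0.813
  D(6) = 0.8346 × 6^0.813 = 0.8346 × 4.292 = 3.582 μm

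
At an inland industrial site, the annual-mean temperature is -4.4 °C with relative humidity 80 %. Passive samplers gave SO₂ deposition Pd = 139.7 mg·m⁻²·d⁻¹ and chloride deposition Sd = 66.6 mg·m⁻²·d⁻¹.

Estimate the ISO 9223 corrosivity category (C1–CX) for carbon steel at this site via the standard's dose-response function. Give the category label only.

carbon steel: temperature factor f = +0.150·(-14.4) = -2.1600
  Pd branch = 1.77·Pd^0.52·e^(0.02·RH+f) = 13.19 μm/a
  Cl⁻ term: 0.102·66.6^0.62·exp(0.033·80+0.04·-4.4) = 16.19
  sum: 13.19 + 16.19 → r_corr = 29.38 μm/a
Category bounds: 25…50 μm/a bracket r_corr ⇒ C3

C3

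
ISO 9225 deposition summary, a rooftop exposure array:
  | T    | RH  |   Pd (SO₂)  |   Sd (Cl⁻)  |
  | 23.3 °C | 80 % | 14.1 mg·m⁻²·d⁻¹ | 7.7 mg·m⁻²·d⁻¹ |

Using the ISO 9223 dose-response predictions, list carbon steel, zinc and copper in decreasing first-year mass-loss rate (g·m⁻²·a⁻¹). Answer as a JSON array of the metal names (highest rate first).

["carbon steel", "copper", "zinc"]

carbon steel: T>10 °C ⇒ hinge -0.054·(23.3−10) = -0.7182
  sulphur-dioxide contribution → 16.92 μm/a
  chloride contribution → 12.87 μm/a
  total first-year rate 29.79 μm/a
  mass loss = 29.79 μm/a × 7.85 g/cm³ = 233.9 g·m⁻²·a⁻¹
zinc: temperature factor f = -0.071·(13.3) = -0.9443
  sulphur-dioxide contribution → 0.6373 μm/a
  chloride contribution → 0.7699 μm/a
  ⇒ r_corr(zinc) = 1.407 μm/a
  mass loss = 1.407 μm/a × 7.14 g/cm³ = 10.05 g·m⁻²·a⁻¹
copper: temperature factor f = -0.080·(13.3) = -1.0640
  sulphur-dioxide contribution → 0.4082 μm/a
  chloride contribution → 0.9924 μm/a
  total first-year rate 1.401 μm/a
  mass loss = 1.401 μm/a × 8.96 g/cm³ = 12.55 g·m⁻²·a⁻¹
Ordering by g·m⁻²·a⁻¹: carbon steel (234) > copper (12.5) > zinc (10)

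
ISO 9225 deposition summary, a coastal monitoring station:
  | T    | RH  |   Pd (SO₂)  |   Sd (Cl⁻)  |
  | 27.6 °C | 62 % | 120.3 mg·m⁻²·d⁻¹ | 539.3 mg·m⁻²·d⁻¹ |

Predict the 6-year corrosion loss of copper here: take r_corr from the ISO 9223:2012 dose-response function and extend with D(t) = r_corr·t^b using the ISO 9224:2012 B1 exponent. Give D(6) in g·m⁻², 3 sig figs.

copper: temperature factor f = -0.080·(17.6) = -1.4080
  Pd branch = 0.0053·Pd^0.26·e^(0.059·RH+f) = 0.1747 μm/a
  Sd branch = 0.01025·Sd^0.27·e^(0.036·RH+0.049·T) = 2.018 μm/a
  sum: 0.1747 + 2.018 → r_corr = 2.193 μm/a
Power-law: D(6) = r_corr · 6^0.667
  D(6) = 2.193 × 6^0.667 = 2.193 × 3.304 = 7.246 μm
  Mass loss = 7.246 μm × 8.96 g/cm³ = 64.92 g·m⁻²

D(6) = 64.9 g·m⁻²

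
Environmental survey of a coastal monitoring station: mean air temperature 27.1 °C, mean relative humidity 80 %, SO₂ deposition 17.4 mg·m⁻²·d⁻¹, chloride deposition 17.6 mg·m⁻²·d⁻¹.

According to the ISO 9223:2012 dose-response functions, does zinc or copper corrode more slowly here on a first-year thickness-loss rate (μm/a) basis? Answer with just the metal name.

zinc: f(T) = -0.071·(T−10) [T>10 °C] = -1.2141
  sulphur-dioxide contribution → 0.5338 μm/a
  chloride contribution → 1.703 μm/a
  ⇒ r_corr(zinc) = 2.237 μm/a
copper: f(T) = -0.080·(T−10) [T>10 °C] = -1.3680
  sulphur-dioxide contribution → 0.3181 μm/a
  chloride contribution → 1.494 μm/a
  ⇒ r_corr(copper) = 1.813 μm/a
Ordering by μm/a: zinc (2.24) > copper (1.81)

copper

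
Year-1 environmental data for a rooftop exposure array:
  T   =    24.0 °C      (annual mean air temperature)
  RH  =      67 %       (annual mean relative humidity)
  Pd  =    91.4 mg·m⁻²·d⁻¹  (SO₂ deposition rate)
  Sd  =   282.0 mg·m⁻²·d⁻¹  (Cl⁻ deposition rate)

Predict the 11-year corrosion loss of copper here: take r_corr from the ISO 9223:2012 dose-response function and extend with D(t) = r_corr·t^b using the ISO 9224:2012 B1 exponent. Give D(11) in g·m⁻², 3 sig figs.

D(11) = 88.3 g·m⁻²

copper: T>10 °C ⇒ hinge -0.080·(24.0−10) = -1.1200
  sulphur-dioxide contribution → 0.2914 μm/a
  chloride contribution → 1.7 μm/a
  total first-year rate 1.992 μm/a
ISO 9224: D(t) = r_corr · t^b with b = 0.667 (copper, B1)
  D(11) = 1.992 × 11^0.667 = 1.992 × 4.95 = 9.859 μm
  Mass loss = 9.859 μm × 8.96 g/cm³ = 88.34 g·m⁻²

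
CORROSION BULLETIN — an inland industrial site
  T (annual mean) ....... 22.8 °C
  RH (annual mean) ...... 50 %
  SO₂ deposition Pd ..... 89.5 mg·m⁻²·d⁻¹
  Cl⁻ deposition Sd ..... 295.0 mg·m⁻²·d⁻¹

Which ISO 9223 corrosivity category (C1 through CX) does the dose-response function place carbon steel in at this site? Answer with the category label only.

C4

carbon steel: f(T) = -0.054·(T−10) [T>10 °C] = -0.6912
  sulphur-dioxide contribution → 24.95 μm/a
  chloride contribution → 44.93 μm/a
  ⇒ r_corr(carbon steel) = 69.88 μm/a
ISO 9223 Table 2 (carbon steel): 50 < 69.9 ≤ 80 μm/a ⇒ C4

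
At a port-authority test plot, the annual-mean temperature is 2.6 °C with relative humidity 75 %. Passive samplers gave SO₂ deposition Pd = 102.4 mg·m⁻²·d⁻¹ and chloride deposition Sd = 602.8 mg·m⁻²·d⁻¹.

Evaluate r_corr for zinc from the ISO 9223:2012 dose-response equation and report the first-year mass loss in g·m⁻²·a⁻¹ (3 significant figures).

zinc: temperature factor f = +0.038·(-7.4) = -0.2812
  Pd branch = 0.0129·Pd^0.44·e^(0.046·RH+f) = 2.351 μm/a
  Sd branch = 0.0175·Sd^0.57·e^(0.008·RH+0.085·T) = 1.529 μm/a
  r_corr = 2.351 + 1.529 = 3.88 μm/a
Convert to mass loss: 3.88 μm/a × 7.14 g/cm³ = 27.7 g·m⁻²·a⁻¹

r_corr = 27.7 g·m⁻²·a⁻¹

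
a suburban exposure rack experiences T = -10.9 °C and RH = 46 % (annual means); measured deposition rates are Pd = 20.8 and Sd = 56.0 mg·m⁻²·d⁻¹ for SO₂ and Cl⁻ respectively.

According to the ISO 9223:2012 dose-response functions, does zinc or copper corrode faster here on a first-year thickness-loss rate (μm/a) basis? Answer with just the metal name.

zinc: T≤10 °C ⇒ hinge +0.038·(-10.9−10) = -0.7942
  SO₂ term: 0.0129·20.8^0.44·exp(0.046·46-0.7942) = 0.1839
  Sd branch = 0.0175·Sd^0.57·e^(0.008·RH+0.085·T) = 0.0993 μm/a
  r_corr = 0.1839 + 0.0993 = 0.2832 μm/a
copper: temperature factor f = +0.126·(-20.9) = -2.6334
  Pd branch = 0.0053·Pd^0.26·e^(0.059·RH+f) = 0.01265 μm/a
  Sd branch = 0.01025·Sd^0.27·e^(0.036·RH+0.049·T) = 0.09332 μm/a
  sum: 0.01265 + 0.09332 → r_corr = 0.106 μm/a
Ordering by μm/a: zinc (0.283) > copper (0.106)

zinc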